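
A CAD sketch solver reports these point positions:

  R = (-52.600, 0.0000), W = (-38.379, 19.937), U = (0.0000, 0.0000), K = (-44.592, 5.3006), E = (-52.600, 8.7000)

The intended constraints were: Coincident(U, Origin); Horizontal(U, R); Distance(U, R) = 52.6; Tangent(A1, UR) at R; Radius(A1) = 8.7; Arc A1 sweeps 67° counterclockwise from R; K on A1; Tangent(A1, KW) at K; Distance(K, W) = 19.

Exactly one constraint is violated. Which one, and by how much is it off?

Distance(K, W) = 19 — off by 3.10.

U = (0.00, 0.00) ✓; U.y = 0.00, R.y = 0.00 ✓; |UR| = 52.60 ✓; ∠(ER, RU) = 90.00° ✓; |ER| = 8.700 ✓; bearing(E→K) − bearing(E→R) = 67.00° ✓; |EK| = 8.700 ✓; ∠(EK, KW) = 90.00° ✓; |KW| = 15.90 ✗.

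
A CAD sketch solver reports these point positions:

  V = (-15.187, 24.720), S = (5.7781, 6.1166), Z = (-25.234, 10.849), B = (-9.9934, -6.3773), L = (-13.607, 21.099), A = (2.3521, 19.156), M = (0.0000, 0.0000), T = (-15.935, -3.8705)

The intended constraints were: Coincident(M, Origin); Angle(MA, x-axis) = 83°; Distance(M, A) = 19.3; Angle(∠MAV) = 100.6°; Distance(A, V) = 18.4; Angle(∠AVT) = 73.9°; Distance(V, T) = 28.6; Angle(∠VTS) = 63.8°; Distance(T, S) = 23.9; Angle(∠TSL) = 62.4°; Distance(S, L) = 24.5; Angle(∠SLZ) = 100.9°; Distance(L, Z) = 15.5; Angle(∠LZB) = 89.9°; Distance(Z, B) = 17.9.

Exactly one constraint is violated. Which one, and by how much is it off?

Distance(Z, B) = 17.9 — off by 5.10.

M = (0.00, 0.00) ✓; MA at 83.00° ✓; |MA| = 19.30 ✓; ∠MAV = 100.6° ✓; |AV| = 18.40 ✓; ∠AVT = 73.90° ✓; |VT| = 28.60 ✓; ∠VTS = 63.80° ✓; |TS| = 23.90 ✓; ∠TSL = 62.40° ✓; |SL| = 24.50 ✓; ∠SLZ = 100.9° ✓; |LZ| = 15.50 ✓; ∠LZB = 89.90° ✓; |ZB| = 23.00 ✗.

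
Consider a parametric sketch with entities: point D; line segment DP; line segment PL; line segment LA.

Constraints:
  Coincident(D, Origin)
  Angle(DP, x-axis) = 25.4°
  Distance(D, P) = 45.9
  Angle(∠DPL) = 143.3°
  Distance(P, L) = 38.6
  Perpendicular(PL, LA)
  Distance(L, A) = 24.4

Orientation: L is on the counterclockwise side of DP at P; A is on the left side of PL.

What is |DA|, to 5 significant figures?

75.462

D is at the origin; DP runs at 25.4° with length 45.9, so P = 45.9·(cos 25.4°, sin 25.4°) = (41.463, 19.688). ∠DPL = 143.3°, so PL runs at 25.4° + (180° − 143.3°) = 62.100° from the x-axis; with |PL| = 38.6, L = P + 38.6·(cos 62.100°, sin 62.100°) = (59.525, 53.801). PL is perpendicular to LA; with |LA| = 24.4 on the left of PL, A = L + 24.4·(-0.88377, 0.46793) = (37.961, 65.219). Then |DA| = |A − D| = 75.462.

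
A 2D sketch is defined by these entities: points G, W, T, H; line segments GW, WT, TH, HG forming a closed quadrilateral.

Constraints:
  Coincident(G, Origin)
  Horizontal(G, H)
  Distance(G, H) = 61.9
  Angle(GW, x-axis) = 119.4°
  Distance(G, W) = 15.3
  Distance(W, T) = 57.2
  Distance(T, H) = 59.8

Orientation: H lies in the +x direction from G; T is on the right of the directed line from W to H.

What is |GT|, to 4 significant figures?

41.97

G is at the origin; G and H share the same y with |GH| = 61.9 and H in +x, so H = (61.9, 0). GW runs at 119.4° with |GW| = 15.3, so W = (-7.511, 13.33). T is determined by |WT| = 57.2 and |TH| = 59.8 together: it lies at the intersection of circle(W, 57.2) and circle(H, 59.8). With |WH| = 70.68, the foot of the radical line on WH is 33.19 from W and the perpendicular offset is √(57.2² − 33.19²) = 46.59. Taking the right-of-WH solution: T = (16.30, -38.68).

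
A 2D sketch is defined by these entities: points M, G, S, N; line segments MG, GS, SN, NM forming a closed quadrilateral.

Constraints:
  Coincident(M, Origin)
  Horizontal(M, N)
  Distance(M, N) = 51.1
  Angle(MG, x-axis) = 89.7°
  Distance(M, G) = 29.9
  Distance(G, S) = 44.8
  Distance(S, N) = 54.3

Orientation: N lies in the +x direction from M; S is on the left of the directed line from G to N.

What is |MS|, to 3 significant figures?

65.5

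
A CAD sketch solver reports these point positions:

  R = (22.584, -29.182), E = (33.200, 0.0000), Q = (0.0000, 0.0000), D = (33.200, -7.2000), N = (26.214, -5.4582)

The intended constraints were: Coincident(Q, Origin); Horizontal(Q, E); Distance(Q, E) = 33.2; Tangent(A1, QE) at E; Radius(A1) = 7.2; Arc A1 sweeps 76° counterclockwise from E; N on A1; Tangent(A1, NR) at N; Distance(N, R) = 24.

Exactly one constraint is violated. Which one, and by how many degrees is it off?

Tangent(A1, NR) at N — off by 5.30°.

Q = (0.00, 0.00) ✓; Q.y = 0.00, E.y = 0.00 ✓; |QE| = 33.20 ✓; ∠(DE, EQ) = 90.00° ✓; |DE| = 7.200 ✓; bearing(D→N) − bearing(D→E) = 76.00° ✓; |DN| = 7.200 ✓; ∠(DN, NR) = 84.70° ✗; |NR| = 24.00 ✓.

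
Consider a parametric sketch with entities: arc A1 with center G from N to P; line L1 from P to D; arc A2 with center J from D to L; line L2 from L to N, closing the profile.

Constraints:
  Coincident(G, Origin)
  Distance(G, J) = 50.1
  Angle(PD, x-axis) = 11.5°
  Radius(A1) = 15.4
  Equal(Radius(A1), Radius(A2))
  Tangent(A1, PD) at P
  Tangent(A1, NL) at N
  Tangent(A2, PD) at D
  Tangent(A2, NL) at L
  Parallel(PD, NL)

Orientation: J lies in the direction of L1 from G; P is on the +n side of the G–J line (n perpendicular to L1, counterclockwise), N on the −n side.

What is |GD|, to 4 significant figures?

52.41

The slot axis is L1's direction at 11.5°, so u = (cos 11.5°, sin 11.5°) = (0.9799, 0.1994) and n = (−sin 11.5°, cos 11.5°) = (-0.1994, 0.9799). G is at the origin and J lies 50.1 along u from G, so J = 50.1·u = (49.09, 9.988). Tangency of A1 to both parallel lines with radius 15.4 puts P and N at G ± 15.4·n: P = (-3.070, 15.09), N = (3.070, -15.09). Equal radii place D and L the same way about J: D = J + 15.4·n = (46.02, 25.08), L = J − 15.4·n = (52.16, -5.103). Then |GD| = |D − G| = 52.41.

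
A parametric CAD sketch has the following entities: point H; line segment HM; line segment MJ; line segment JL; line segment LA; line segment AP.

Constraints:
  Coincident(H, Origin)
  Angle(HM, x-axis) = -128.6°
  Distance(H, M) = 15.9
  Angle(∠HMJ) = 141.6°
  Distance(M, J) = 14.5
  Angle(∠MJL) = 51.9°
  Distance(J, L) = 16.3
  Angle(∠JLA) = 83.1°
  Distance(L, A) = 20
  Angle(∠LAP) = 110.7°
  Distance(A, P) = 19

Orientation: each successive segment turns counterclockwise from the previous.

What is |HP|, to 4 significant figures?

30.41

H is at the origin; HM runs at -128.6° with length 15.9, so M = (-9.920, -12.43). ∠HMJ = 141.6° gives MJ at -90.20° from the x-axis; with |MJ| = 14.5, J = (-9.970, -26.93). ∠MJL = 51.9° gives JL at 37.90° from the x-axis; with |JL| = 16.3, L = (2.892, -16.91). ∠JLA = 83.1° gives LA at 134.8° from the x-axis; with |LA| = 20.0, A = (-11.20, -2.722). ∠LAP = 110.7° gives AP at -155.9° from the x-axis; with |AP| = 19.0, P = (-28.54, -10.48). Then |HP| = |P − H| = 30.41.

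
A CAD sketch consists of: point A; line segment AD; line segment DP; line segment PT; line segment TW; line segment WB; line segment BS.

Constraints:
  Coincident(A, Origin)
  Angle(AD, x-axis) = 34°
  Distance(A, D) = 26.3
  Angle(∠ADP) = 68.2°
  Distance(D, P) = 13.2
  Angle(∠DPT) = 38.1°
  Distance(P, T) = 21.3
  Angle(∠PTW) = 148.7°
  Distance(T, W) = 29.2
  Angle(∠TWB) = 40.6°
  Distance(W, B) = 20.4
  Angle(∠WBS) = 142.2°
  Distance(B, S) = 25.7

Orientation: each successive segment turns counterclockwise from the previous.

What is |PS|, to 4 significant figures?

7.139

A is at the origin; AD runs at 34.0° with length 26.3, so D = (21.80, 14.71). ∠ADP = 68.2° gives DP at 145.8° from the x-axis; with |DP| = 13.2, P = (10.89, 22.13). ∠DPT = 38.1° gives PT at -72.30° from the x-axis; with |PT| = 21.3, T = (17.36, 1.835). ∠PTW = 148.7° gives TW at -41.00° from the x-axis; with |TW| = 29.2, W = (39.40, -17.32). ∠TWB = 40.6° gives WB at 98.40° from the x-axis; with |WB| = 20.4, B = (36.42, 2.859). ∠WBS = 142.2° gives BS at 136.2° from the x-axis; with |BS| = 25.7, S = (17.87, 20.65). Then |PS| = |S − P| = 7.139.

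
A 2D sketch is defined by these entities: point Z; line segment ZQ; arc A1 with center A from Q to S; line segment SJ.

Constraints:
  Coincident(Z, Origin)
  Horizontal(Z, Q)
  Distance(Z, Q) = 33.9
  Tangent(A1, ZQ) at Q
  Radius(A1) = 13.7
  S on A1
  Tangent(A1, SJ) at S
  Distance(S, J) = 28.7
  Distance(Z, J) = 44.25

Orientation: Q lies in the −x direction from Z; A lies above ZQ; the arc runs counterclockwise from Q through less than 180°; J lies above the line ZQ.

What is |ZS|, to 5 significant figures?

23.683

Z is at the origin; Z and Q share the same y with |ZQ| = 33.9 and Q on the −x side, so Q = (-33.900, 0.0000). A1 meets ZQ tangentially, so AQ is at right angles to ZQ, so A = Q + (0, 13.7) = (-33.900, 13.700). Since AS ⟂ SJ (tangency), |AJ| = √(13.7² + 28.7²) = 31.802 regardless of where S sits on A1. So J lies on both circle(Z, 44.25) and circle(A, 31.802); the above-ZQ intersection is J = (-17.206, 40.768). S is the foot of the tangent from J: S = (-20.279, 12.233).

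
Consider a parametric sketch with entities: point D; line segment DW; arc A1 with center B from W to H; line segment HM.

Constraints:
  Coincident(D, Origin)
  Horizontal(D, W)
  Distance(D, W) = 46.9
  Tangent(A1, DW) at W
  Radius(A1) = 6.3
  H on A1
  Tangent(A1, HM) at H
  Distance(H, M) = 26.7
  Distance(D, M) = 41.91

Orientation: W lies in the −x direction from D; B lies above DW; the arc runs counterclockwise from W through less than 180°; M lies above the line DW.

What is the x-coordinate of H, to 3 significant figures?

-41.1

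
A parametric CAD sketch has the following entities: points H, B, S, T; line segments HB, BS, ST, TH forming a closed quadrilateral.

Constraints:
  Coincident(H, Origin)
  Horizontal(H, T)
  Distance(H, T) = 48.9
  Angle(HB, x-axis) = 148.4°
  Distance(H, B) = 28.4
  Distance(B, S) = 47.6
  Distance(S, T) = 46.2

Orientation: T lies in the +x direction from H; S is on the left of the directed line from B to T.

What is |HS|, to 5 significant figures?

39.884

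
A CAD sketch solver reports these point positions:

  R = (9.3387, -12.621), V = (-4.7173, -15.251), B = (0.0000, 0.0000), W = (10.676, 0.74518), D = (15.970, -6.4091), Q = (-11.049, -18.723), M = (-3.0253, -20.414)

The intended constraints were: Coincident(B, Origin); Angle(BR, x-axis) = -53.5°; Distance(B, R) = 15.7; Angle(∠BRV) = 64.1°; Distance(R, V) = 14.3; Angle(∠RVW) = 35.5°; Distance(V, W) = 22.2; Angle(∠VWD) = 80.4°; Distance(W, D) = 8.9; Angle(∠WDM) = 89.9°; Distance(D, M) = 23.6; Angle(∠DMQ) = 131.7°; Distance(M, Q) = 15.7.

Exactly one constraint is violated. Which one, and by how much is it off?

Distance(M, Q) = 15.7 — off by 7.50.

B = (0.00, 0.00) ✓; BR at -53.50° ✓; |BR| = 15.70 ✓; ∠BRV = 64.10° ✓; |RV| = 14.30 ✓; ∠RVW = 35.50° ✓; |VW| = 22.20 ✓; ∠VWD = 80.40° ✓; |WD| = 8.900 ✓; ∠WDM = 89.90° ✓; |DM| = 23.60 ✓; ∠DMQ = 131.7° ✓; |MQ| = 8.200 ✗.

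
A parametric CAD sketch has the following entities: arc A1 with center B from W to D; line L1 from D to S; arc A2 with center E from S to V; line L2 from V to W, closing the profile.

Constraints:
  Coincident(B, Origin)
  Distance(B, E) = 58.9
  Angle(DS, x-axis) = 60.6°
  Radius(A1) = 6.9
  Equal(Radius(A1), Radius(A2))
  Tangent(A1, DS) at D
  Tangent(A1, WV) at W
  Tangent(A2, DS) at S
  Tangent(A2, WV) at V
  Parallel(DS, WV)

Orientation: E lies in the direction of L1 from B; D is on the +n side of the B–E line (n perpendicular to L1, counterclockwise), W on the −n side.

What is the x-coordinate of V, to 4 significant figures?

34.93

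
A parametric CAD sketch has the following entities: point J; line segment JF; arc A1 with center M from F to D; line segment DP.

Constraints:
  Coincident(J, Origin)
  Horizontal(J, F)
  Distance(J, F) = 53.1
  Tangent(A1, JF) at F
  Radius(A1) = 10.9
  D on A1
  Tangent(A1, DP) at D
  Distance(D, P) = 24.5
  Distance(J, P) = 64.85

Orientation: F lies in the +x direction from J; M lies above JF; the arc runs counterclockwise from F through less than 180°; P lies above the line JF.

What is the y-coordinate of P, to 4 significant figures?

37.71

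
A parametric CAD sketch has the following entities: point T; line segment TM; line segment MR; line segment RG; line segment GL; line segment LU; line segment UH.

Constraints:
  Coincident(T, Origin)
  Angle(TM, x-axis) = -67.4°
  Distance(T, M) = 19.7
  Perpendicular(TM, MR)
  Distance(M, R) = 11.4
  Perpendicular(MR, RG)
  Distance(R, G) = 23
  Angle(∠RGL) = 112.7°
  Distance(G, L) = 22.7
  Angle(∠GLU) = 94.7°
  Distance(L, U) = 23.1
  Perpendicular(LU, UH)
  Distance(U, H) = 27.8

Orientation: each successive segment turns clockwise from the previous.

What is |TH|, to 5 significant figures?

21.715

T is at the origin; TM runs at -67.4° with length 19.7, so M = (7.5706, -18.187). TM is perpendicular to MR, so MR runs at -157.40°; with |MR| = 11.4, R = (-2.9540, -22.568). The perpendicularity gives RG at right angles to MR, so RG runs at 112.60°; with |RG| = 23.0, G = (-11.793, -1.3344). ∠RGL = 112.7° gives GL at 45.300° from the x-axis; with |GL| = 22.7, L = (4.1743, 14.801). ∠GLU = 94.7° gives LU at -40.000° from the x-axis; with |LU| = 23.1, U = (21.870, -0.047619). LU ⟂ UH, so UH runs at -130.00°; with |UH| = 27.8, H = (4.0004, -21.344). Then |TH| = |H − T| = 21.715.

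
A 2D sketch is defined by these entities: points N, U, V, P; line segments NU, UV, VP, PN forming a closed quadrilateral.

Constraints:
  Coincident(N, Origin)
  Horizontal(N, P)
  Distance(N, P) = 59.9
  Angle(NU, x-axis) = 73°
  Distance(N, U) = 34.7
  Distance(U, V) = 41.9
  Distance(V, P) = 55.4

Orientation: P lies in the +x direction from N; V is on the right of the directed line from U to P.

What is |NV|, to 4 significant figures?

9.864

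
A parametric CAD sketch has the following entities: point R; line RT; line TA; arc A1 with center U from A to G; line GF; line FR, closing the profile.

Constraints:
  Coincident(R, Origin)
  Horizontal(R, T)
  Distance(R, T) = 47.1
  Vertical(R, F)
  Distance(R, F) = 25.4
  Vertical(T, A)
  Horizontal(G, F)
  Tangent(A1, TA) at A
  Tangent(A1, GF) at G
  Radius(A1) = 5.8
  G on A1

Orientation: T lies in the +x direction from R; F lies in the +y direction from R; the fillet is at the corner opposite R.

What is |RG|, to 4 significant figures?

48.49

R is at the origin; R and T share the same y with |RT| = 47.1 and T on the +x side, so T = (47.10, 0.000). RF is vertical with |RF| = 25.4 and F on the +y side, so F = (0.000, 25.40). The virtual corner opposite R is at (47.10, 25.40). A1 meets TA tangentially, so UA is at right angles to TA and tangency of A1 to GF means the radius UG is perpendicular to GF, with radius 5.8, so the center U sits 5.8 in from both sides at U = (41.30, 19.60). That places the tangent points at A = (47.10, 19.60) on TA and G = (41.30, 25.40) on GF. Then |RG| = |G − R| = 48.49.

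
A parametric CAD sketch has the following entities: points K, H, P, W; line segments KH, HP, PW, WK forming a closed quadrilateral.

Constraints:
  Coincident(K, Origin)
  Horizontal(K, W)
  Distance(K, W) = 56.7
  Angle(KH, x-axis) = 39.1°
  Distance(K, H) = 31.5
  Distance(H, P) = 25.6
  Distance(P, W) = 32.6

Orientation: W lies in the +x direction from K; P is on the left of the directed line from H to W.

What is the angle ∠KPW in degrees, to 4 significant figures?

73.21°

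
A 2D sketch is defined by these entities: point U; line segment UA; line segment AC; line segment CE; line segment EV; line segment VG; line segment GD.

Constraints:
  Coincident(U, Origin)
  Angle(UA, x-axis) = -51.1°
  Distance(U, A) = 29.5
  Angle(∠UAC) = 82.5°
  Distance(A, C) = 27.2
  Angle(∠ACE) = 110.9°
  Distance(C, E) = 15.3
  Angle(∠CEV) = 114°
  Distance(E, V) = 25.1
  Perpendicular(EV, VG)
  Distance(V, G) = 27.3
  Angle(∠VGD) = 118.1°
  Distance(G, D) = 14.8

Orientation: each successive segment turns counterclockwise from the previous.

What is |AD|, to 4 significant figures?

1.482

EV is perpendicular to VG, so VG runs at -88.50°; with |VG| = 27.3, G = (6.319, -17.40). ∠VGD = 118.1° gives GD at -26.60° from the x-axis; with |GD| = 14.8, D = (19.55, -24.03). Then |AD| = |D − A| = 1.482.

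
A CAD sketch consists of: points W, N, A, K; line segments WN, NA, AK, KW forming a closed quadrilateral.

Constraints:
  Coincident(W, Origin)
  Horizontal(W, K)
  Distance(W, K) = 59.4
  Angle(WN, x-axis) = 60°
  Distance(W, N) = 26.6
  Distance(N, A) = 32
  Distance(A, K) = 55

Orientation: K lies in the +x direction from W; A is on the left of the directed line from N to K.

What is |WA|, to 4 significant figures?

58.46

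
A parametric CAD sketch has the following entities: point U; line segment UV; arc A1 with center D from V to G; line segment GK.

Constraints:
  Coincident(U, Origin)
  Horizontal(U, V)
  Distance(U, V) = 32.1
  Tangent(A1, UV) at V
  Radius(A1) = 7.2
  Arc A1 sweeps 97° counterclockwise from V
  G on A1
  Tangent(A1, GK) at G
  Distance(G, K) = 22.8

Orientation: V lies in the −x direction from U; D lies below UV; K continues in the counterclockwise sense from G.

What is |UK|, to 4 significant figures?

47.67

On A1, V sits at bearing 90° from D; a 97° counterclockwise sweep puts G at bearing 187°, so G = D + 7.2·(cos 187°, sin 187°) = (-39.25, -8.077). Tangency of A1 to GK means the radius DG is perpendicular to GK, so GK runs along (−sin 187°, cos 187°); with |GK| = 22.8, K = (-36.47, -30.71). Then |UK| = |K − U| = 47.67.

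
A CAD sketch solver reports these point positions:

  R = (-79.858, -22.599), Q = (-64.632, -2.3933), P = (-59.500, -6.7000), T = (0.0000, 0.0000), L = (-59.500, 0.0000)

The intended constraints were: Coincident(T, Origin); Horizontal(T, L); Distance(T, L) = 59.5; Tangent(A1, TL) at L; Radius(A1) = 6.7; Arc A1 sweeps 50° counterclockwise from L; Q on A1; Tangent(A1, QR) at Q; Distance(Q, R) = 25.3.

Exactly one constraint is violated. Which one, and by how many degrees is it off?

Tangent(A1, QR) at Q — off by 3.00°.

T = (0.00, 0.00) ✓; T.y = 0.00, L.y = 0.00 ✓; |TL| = 59.50 ✓; ∠(PL, LT) = 90.00° ✓; |PL| = 6.700 ✓; bearing(P→Q) − bearing(P→L) = 50.00° ✓; |PQ| = 6.700 ✓; ∠(PQ, QR) = 87.00° ✗; |QR| = 25.30 ✓.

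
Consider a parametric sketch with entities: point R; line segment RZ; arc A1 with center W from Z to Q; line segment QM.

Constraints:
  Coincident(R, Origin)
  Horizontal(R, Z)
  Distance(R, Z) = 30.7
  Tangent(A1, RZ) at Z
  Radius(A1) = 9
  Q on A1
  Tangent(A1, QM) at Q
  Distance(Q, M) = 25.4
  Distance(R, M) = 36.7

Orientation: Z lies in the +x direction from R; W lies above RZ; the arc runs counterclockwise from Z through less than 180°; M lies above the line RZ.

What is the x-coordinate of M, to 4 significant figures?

17.29

R is at the origin; R and Z share the same y with |RZ| = 30.7 and Z on the +x side, so Z = (30.70, 0.000). A1 meets RZ tangentially, so WZ is at right angles to RZ, so W = Z + (0, 9) = (30.70, 9.000). Since WQ ⟂ QM (tangency), |WM| = √(9.0² + 25.4²) = 26.95 regardless of where Q sits on A1. So M lies on both circle(R, 36.7) and circle(W, 26.95); the above-RZ intersection is M = (17.29, 32.37). Q is the foot of the tangent from M: Q = (36.56, 15.83).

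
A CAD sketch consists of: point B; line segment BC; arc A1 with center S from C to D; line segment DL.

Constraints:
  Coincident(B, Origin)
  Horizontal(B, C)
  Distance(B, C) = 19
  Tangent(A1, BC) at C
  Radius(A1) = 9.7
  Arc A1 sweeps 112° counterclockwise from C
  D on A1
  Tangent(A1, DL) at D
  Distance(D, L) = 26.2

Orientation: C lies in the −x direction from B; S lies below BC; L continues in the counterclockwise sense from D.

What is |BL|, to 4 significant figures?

41.79

On A1, C sits at bearing 90° from S; a 112° counterclockwise sweep puts D at bearing 202°, so D = S + 9.7·(cos 202°, sin 202°) = (-27.99, -13.33). Since A1 is tangent to DL there, SD ⟂ DL, so DL runs along (−sin 202°, cos 202°); with |DL| = 26.2, L = (-18.18, -37.63). Then |BL| = |L − B| = 41.79.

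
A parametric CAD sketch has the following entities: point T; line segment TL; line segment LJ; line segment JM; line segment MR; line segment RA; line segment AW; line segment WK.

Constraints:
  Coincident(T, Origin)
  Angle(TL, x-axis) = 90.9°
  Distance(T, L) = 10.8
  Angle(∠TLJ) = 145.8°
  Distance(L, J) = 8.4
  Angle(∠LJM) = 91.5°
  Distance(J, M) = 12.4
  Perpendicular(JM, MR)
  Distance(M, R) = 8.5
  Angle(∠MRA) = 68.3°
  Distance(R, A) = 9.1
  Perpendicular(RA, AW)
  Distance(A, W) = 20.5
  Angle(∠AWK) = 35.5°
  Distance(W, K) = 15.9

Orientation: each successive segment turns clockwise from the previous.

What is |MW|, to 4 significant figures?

13.94

T is at the origin; TL runs at 90.9° with length 10.8, so L = (-0.1696, 10.80). ∠TLJ = 145.8° gives LJ at 56.70° from the x-axis; with |LJ| = 8.4, J = (4.442, 17.82). ∠LJM = 91.5° gives JM at -31.80° from the x-axis; with |JM| = 12.4, M = (14.98, 11.29). JM is perpendicular to MR, so MR runs at -121.8°; with |MR| = 8.5, R = (10.50, 4.061). ∠MRA = 68.3° gives RA at 126.5° from the x-axis; with |RA| = 9.1, A = (5.089, 11.38). RA is perpendicular to AW, so AW runs at 36.50°; with |AW| = 20.5, W = (21.57, 23.57). Then |MW| = |W − M| = 13.94.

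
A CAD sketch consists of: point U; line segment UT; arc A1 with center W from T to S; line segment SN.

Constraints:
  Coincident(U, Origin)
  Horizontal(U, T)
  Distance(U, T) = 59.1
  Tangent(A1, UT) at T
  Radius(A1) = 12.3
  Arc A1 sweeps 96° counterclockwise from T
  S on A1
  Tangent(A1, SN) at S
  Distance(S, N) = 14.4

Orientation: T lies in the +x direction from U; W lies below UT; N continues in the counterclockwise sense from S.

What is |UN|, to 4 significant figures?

55.85

On A1, T sits at bearing 90° from W; a 96° counterclockwise sweep puts S at bearing 186°, so S = W + 12.3·(cos 186°, sin 186°) = (46.87, -13.59). Tangency of A1 to SN means the radius WS is perpendicular to SN, so SN runs along (−sin 186°, cos 186°); with |SN| = 14.4, N = (48.37, -27.91). Then |UN| = |N − U| = 55.85.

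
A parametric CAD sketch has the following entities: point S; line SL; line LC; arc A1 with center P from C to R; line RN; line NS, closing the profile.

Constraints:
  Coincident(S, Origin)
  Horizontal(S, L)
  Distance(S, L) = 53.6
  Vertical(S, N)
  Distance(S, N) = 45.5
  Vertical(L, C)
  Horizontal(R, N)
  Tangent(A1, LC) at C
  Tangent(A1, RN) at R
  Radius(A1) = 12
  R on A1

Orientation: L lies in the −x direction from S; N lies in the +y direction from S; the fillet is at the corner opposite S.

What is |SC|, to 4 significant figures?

63.21

The virtual corner opposite S is at (-53.60, 45.50). A1 meets LC tangentially, so PC is at right angles to LC and A1 meets RN tangentially, so PR is at right angles to RN, with radius 12.0, so the center P sits 12.0 in from both sides at P = (-41.60, 33.50). That places the tangent points at C = (-53.60, 33.50) on LC and R = (-41.60, 45.50) on RN. Then |SC| = |C − S| = 63.21.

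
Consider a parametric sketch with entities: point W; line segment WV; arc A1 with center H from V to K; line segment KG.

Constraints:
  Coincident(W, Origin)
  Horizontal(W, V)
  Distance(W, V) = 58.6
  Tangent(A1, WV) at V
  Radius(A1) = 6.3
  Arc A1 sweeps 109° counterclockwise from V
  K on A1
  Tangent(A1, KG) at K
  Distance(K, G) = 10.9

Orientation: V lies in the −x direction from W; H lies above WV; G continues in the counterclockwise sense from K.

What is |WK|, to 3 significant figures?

53.3

W is at the origin; W and V share the same y with |WV| = 58.6 and V on the −x side, so V = (-58.6, 0.00). Since A1 is tangent to WV there, HV ⟂ WV, so H = V + (0, 6.3) = (-58.6, 6.30). On A1, V sits at bearing -90° from H; a 109° counterclockwise sweep puts K at bearing 19°, so K = H + 6.3·(cos 19°, sin 19°) = (-52.6, 8.35). Then |WK| = |K − W| = 53.3.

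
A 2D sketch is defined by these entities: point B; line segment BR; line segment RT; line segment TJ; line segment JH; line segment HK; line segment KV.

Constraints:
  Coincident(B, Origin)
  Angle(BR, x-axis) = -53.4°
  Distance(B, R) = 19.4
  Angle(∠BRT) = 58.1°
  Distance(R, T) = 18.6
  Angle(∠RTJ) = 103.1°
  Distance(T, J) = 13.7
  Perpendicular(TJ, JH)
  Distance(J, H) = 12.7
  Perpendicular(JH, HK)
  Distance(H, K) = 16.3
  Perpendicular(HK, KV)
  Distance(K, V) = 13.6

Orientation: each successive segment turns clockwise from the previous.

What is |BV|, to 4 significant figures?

21.06

B is at the origin; BR runs at -53.4° with length 19.4, so R = (11.57, -15.57). ∠BRT = 58.1° gives RT at -175.3° from the x-axis; with |RT| = 18.6, T = (-6.971, -17.10). ∠RTJ = 103.1° gives TJ at 107.8° from the x-axis; with |TJ| = 13.7, J = (-11.16, -4.055). The perpendicularity gives JH at right angles to TJ, so JH runs at 17.80°; with |JH| = 12.7, H = (0.9333, -0.1722). JH ⟂ HK, so HK runs at -72.20°; with |HK| = 16.3, K = (5.916, -15.69). HK ⟂ KV, so KV runs at -162.2°; with |KV| = 13.6, V = (-7.033, -19.85). Then |BV| = |V − B| = 21.06.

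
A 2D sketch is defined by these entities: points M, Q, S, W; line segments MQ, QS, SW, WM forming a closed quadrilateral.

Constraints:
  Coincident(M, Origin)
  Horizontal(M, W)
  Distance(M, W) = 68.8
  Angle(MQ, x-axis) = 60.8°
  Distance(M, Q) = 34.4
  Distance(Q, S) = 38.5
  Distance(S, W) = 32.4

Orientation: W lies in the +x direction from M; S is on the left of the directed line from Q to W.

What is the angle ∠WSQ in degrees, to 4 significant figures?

115.5°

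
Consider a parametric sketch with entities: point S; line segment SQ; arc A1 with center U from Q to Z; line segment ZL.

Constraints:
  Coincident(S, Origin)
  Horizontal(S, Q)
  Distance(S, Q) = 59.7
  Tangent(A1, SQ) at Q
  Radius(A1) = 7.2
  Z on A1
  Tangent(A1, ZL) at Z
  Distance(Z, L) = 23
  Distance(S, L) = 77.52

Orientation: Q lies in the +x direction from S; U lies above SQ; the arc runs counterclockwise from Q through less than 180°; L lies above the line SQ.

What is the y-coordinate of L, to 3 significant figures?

27.7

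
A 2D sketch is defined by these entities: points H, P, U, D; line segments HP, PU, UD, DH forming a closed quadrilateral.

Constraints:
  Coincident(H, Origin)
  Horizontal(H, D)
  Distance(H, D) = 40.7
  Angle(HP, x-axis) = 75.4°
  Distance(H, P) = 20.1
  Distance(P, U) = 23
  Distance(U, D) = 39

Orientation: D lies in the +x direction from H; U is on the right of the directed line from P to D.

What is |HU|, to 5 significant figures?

3.7982

Checks: |PU| = 23.00 ✓; |UD| = 39.00 ✓.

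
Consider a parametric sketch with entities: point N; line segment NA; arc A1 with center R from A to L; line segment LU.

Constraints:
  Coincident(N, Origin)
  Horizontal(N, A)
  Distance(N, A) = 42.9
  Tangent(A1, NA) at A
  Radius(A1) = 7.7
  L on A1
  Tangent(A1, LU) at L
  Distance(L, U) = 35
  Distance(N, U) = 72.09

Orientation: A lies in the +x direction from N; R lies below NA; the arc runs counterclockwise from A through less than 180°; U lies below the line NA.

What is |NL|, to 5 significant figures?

39.378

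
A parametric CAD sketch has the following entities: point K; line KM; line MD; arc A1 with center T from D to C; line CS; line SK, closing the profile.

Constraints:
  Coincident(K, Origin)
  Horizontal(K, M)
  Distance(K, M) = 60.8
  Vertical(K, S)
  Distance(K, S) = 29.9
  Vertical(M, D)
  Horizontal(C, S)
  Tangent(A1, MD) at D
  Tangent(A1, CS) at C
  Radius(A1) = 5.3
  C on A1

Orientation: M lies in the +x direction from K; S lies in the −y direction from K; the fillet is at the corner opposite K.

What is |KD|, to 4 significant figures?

65.59

K is at the origin; K and M share the same y with |KM| = 60.8 and M on the +x side, so M = (60.80, 0.000). KS is vertical with |KS| = 29.9 and S on the −y side, so S = (0.000, -29.90). The virtual corner opposite K is at (60.80, -29.90). The tangent condition forces TD to be normal to MD and the tangent condition forces TC to be normal to CS, with radius 5.3, so the center T sits 5.3 in from both sides at T = (55.50, -24.60). That places the tangent points at D = (60.80, -24.60) on MD and C = (55.50, -29.90) on CS. Then |KD| = |D − K| = 65.59.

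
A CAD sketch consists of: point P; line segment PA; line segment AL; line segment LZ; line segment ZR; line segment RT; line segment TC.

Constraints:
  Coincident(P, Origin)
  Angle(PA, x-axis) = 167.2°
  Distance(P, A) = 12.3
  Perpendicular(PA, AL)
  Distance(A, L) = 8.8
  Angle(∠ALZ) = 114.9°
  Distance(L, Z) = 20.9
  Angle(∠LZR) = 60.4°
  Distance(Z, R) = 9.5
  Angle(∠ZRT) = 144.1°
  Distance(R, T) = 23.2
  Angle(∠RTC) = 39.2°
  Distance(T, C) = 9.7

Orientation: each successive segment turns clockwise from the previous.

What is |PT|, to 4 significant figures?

13.23

P is at the origin; PA runs at 167.2° with length 12.3, so A = (-11.99, 2.725). PA is perpendicular to AL, so AL runs at 77.20°; with |AL| = 8.8, L = (-10.04, 11.31). ∠ALZ = 114.9° gives LZ at 12.10° from the x-axis; with |LZ| = 20.9, Z = (10.39, 15.69). ∠LZR = 60.4° gives ZR at -107.5° from the x-axis; with |ZR| = 9.5, R = (7.534, 6.627). ∠ZRT = 144.1° gives RT at -143.4° from the x-axis; with |RT| = 23.2, T = (-11.09, -7.205). Then |PT| = |T − P| = 13.23.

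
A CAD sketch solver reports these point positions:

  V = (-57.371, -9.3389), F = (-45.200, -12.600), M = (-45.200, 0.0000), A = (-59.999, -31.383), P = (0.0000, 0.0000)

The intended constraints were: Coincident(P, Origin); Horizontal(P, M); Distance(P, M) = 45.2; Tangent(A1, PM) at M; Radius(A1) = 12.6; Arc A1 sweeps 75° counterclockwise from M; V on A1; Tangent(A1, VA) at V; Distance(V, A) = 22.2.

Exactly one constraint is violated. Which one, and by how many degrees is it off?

Tangent(A1, VA) at V — off by 8.20°.

P = (0.00, 0.00) ✓; P.y = 0.00, M.y = 0.00 ✓; |PM| = 45.20 ✓; ∠(FM, MP) = 90.00° ✓; |FM| = 12.60 ✓; bearing(F→V) − bearing(F→M) = 75.00° ✓; |FV| = 12.60 ✓; ∠(FV, VA) = 81.80° ✗; |VA| = 22.20 ✓.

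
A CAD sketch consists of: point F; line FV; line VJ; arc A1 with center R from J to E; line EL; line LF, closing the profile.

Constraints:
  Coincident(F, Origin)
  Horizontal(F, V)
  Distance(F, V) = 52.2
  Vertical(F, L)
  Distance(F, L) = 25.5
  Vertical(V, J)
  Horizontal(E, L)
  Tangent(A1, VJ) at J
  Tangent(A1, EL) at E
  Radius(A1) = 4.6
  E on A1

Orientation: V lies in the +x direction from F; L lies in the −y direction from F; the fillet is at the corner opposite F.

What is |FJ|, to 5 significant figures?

56.229

The virtual corner opposite F is at (52.200, -25.500). A1 meets VJ tangentially, so RJ is at right angles to VJ and tangency of A1 to EL means the radius RE is perpendicular to EL, with radius 4.6, so the center R sits 4.6 in from both sides at R = (47.600, -20.900). That places the tangent points at J = (52.200, -20.900) on VJ and E = (47.600, -25.500) on EL. Then |FJ| = |J − F| = 56.229.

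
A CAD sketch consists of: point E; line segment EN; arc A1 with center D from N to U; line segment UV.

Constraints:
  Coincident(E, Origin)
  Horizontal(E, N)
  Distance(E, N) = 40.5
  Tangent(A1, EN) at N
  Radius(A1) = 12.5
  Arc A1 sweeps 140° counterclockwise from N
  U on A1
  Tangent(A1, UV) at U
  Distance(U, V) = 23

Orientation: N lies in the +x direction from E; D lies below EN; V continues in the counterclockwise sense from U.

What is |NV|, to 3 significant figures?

38.1

E is at the origin; EN is horizontal with |EN| = 40.5 and N on the +x side, so N = (40.5, 0.00). Tangency of A1 to EN means the radius DN is perpendicular to EN, so D = N + (0, -12.5) = (40.5, -12.5). On A1, N sits at bearing 90° from D; a 140° counterclockwise sweep puts U at bearing 230°, so U = D + 12.5·(cos 230°, sin 230°) = (32.5, -22.1). Tangency of A1 to UV means the radius DU is perpendicular to UV, so UV runs along (−sin 230°, cos 230°); with |UV| = 23.0, V = (50.1, -36.9). Then |NV| = |V − N| = 38.1.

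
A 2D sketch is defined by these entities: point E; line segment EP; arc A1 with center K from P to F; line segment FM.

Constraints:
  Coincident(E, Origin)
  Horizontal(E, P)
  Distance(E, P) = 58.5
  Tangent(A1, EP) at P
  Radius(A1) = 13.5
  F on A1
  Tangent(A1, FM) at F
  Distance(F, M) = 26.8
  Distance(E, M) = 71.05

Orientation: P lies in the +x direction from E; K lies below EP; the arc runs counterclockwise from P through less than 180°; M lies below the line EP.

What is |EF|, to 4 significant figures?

49.65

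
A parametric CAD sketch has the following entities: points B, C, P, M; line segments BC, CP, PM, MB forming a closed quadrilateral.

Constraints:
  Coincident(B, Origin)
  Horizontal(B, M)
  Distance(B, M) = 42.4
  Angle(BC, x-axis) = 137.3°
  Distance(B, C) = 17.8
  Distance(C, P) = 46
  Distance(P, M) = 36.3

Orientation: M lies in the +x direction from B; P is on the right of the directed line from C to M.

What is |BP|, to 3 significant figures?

28.6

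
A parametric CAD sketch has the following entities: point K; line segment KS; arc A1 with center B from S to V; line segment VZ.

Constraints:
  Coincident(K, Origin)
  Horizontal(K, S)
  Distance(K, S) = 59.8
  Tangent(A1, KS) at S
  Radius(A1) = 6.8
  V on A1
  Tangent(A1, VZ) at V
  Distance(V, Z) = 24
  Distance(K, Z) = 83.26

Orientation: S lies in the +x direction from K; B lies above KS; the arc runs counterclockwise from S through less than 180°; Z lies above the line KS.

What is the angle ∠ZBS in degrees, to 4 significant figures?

123.0°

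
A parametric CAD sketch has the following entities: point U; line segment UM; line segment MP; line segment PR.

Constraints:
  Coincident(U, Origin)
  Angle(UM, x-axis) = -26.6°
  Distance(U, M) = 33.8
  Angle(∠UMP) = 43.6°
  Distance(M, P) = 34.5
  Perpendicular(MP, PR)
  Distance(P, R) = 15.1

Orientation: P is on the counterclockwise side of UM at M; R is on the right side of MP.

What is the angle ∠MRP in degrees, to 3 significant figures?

66.4°

U is at the origin; UM runs at -26.6° with length 33.8, so M = 33.8·(cos -26.6°, sin -26.6°) = (30.2, -15.1). ∠UMP = 43.6°, so MP runs at -26.6° + (180° − 43.6°) = 110° from the x-axis; with |MP| = 34.5, P = M + 34.5·(cos 110°, sin 110°) = (18.5, 17.3). The perpendicularity gives PR at right angles to MP; with |PR| = 15.1 on the right of MP, R = P + 15.1·(0.941, 0.339) = (32.7, 22.4). Then cos ∠MRP = RM·RP / (|RM||RP|), giving 66.4°.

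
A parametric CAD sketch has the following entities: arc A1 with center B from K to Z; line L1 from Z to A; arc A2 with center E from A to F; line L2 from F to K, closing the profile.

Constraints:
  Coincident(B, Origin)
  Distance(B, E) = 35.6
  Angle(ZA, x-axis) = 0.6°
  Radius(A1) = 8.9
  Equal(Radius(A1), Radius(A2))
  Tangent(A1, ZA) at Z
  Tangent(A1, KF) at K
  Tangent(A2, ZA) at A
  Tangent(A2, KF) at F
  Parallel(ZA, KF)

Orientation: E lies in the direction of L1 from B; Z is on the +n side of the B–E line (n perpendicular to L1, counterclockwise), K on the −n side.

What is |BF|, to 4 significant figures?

36.70

Tangency of A1 to both parallel lines with radius 8.9 puts Z and K at B ± 8.9·n: Z = (-0.09320, 8.900), K = (0.09320, -8.900). Equal radii place A and F the same way about E: A = E + 8.9·n = (35.50, 9.272), F = E − 8.9·n = (35.69, -8.527). Then |BF| = |F − B| = 36.70.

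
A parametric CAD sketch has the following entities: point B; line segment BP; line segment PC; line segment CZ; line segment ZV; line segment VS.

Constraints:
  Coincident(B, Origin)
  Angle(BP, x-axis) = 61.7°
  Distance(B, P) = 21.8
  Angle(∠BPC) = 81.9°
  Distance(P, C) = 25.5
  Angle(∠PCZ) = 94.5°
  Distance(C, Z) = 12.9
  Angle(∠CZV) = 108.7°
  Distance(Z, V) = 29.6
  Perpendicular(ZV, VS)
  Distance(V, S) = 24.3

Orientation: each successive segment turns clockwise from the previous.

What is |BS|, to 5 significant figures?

23.540

B is at the origin; BP runs at 61.7° with length 21.8, so P = (10.335, 19.194). ∠BPC = 81.9° gives PC at -36.400° from the x-axis; with |PC| = 25.5, C = (30.860, 4.0622). ∠PCZ = 94.5° gives CZ at -121.90° from the x-axis; with |CZ| = 12.9, Z = (24.043, -6.8895). ∠CZV = 108.7° gives ZV at 166.80° from the x-axis; with |ZV| = 29.6, V = (-4.7749, -0.13032). ZV ⟂ VS, so VS runs at 76.800°; with |VS| = 24.3, S = (0.77405, 23.528). Then |BS| = |S − B| = 23.540.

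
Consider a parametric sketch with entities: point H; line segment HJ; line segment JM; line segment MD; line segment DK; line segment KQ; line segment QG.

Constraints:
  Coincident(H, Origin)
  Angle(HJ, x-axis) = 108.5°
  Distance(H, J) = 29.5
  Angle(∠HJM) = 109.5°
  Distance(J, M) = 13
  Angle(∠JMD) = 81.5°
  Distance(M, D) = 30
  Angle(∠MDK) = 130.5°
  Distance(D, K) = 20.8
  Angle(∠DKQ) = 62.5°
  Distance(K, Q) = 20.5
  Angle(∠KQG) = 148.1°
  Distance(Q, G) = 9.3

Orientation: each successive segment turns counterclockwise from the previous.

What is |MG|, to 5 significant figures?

22.813

∠DKQ = 62.5° gives KQ at 84.500° from the x-axis; with |KQ| = 20.5, Q = (0.96646, 7.5362). ∠KQG = 148.1° gives QG at 116.40° from the x-axis; with |QG| = 9.3, G = (-3.1686, 15.866). Then |MG| = |G − M| = 22.813.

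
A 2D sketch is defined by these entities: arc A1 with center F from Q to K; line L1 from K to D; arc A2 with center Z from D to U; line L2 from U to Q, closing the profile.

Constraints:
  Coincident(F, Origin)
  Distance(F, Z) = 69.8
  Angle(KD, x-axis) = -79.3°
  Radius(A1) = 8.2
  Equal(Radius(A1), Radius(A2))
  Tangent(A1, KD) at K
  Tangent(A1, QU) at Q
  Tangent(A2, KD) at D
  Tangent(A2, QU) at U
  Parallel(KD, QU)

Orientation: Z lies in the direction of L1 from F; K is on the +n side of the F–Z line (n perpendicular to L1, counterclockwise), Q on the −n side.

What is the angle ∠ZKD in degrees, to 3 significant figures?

6.70°

The slot axis is L1's direction at -79.3°, so u = (cos -79.3°, sin -79.3°) = (0.186, -0.983) and n = (−sin -79.3°, cos -79.3°) = (0.983, 0.186). F is at the origin and Z lies 69.8 along u from F, so Z = 69.8·u = (13.0, -68.6). Tangency of A1 to both parallel lines with radius 8.2 puts K and Q at F ± 8.2·n: K = (8.06, 1.52), Q = (-8.06, -1.52). Equal radii place D and U the same way about Z: D = Z + 8.2·n = (21.0, -67.1), U = Z − 8.2·n = (4.90, -70.1). Then cos ∠ZKD = KZ·KD / (|KZ||KD|), giving 6.70°.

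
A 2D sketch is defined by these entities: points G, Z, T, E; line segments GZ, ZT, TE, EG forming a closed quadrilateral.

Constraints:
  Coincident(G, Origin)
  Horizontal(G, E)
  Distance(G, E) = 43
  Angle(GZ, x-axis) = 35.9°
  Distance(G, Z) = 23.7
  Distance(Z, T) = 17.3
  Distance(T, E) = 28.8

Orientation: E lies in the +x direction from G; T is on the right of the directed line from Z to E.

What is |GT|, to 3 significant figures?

14.6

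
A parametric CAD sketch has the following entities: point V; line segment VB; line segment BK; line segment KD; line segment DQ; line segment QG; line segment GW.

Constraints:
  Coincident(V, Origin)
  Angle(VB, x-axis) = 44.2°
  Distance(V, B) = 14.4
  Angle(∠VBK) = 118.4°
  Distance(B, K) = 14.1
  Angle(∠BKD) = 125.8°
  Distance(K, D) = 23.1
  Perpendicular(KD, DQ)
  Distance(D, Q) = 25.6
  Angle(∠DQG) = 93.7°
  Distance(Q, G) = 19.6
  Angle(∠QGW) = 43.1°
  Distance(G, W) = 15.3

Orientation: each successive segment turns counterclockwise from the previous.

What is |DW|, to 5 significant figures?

18.149

∠DQG = 93.7° gives QG at -23.700° from the x-axis; with |QG| = 19.6, G = (-6.0313, -0.42719). ∠QGW = 43.1° gives GW at 113.20° from the x-axis; with |GW| = 15.3, W = (-12.059, 13.636). Then |DW| = |W − D| = 18.149.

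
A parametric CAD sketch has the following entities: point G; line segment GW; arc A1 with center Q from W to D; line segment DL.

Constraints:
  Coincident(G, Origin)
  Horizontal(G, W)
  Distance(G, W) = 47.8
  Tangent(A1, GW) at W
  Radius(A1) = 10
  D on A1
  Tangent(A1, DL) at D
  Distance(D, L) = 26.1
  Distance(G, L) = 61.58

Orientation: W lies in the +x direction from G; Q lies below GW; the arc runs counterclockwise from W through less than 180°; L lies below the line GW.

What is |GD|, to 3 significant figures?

41.0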